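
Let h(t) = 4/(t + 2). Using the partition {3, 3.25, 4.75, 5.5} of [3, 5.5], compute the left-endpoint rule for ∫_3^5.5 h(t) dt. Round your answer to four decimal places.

1.7873

Subinterval widths: 0.25, 1.5, 0.75.
Left endpoints: 3, 3.25, 4.75.
h(3) = 0.8, h(3.25) = 16/21, h(4.75) = 16/27.
Sum = Σ Δt_i · h(t_i).
Sum ≈ 1.7873.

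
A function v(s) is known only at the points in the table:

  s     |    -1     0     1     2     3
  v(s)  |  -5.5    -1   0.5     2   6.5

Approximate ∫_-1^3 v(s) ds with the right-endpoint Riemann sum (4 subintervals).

8

Δs = 1.
Sum = 1·[(-1) + 0.5 + 2 + 6.5] = 8.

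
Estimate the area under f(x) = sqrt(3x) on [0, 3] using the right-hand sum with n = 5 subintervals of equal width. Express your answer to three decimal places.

Δx = (3 − 0)/5 = 0.6.
Right endpoints: 0.6, 1.2, 1.8, 2.4, 3.
f(0.6) ≈ 1.342, f(1.2) ≈ 1.897, f(1.8) ≈ 2.324, f(2.4) ≈ 2.683, f(3) ≈ 3.000.
Sum = Δx · [f(0.6) + f(1.2) + f(1.8) + f(2.4) + f(3)].
Sum ≈ 6.748.

6.748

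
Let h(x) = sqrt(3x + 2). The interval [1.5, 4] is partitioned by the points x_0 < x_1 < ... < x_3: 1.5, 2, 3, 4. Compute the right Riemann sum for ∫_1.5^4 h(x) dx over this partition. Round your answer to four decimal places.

8.4725

Subinterval widths: 0.5, 1, 1.
Right endpoints: 2, 3, 4.
h(2) ≈ 2.8284, h(3) ≈ 3.3166, h(4) ≈ 3.7417.
Sum = Σ Δx_i · h(x_i).
Sum ≈ 8.4725.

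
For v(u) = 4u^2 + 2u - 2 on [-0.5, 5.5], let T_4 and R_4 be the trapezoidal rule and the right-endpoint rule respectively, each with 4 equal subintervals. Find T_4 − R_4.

-99

T_4 = 249.
R_4 = 348.
T_4 − R_4 = -99.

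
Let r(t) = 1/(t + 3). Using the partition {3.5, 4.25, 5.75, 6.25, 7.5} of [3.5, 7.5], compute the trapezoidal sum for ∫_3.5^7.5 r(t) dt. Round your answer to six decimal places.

Subinterval widths: 0.75, 1.5, 0.5, 1.25.
r(3.5) = 2/13, r(4.25) = 4/29, r(5.75) = 4/35, r(6.25) = 4/37, r(7.5) = 2/21.
On each subinterval the trapezoid contributes (Δt_i/2)·[r(t_{i-1}) + r(t_i)].
Sum ≈ 0.481269.

0.481269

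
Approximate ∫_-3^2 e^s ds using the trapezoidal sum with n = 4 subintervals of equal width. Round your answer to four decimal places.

Δs = (2 − (-3))/4 = 1.25.
f(-3) ≈ 0.0498, f(-1.75) ≈ 0.1738, f(-0.5) ≈ 0.6065, f(0.75) ≈ 2.1170, f(2) ≈ 7.3891.
T_4 = (Δs/2)·[f(s_0) + 2f(s_1) + 2f(s_2) + 2f(s_3) + f(s_4)].
Sum ≈ 8.2709.

8.2709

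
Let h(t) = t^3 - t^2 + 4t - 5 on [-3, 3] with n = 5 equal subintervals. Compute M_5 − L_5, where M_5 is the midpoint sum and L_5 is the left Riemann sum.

M_5 = -47.28.
L_5 = -96.24.
M_5 − L_5 = 48.96.

48.96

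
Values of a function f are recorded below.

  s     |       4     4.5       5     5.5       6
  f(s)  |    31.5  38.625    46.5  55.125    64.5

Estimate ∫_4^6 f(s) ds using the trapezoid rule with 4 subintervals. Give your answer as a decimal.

94.125

Δs = 0.5.
T_4 = (0.5/2)·[31.5 + 2·38.625 + 2·46.5 + 2·55.125 + 64.5] = 94.125.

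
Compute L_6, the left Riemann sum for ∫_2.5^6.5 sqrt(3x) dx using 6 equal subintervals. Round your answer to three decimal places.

14.004

Δx = (6.5 − 2.5)/6 = 2/3.
Left endpoints: 2.5, 19/6, 23/6, 4.5, 31/6, 35/6.
f(2.5) ≈ 2.739, f(19/6) ≈ 3.082, f(23/6) ≈ 3.391, f(4.5) ≈ 3.674, f(31/6) ≈ 3.937, f(35/6) ≈ 4.183.
Sum = Δx · [f(2.5) + f(19/6) + f(23/6) + ...].
Sum ≈ 14.004.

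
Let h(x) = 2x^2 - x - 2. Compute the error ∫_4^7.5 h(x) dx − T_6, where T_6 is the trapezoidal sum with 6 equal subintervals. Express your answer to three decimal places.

Exact integral: ∫_4^7.5 h(x) dx ≈ 211.45833.
T_6 ≈ 211.85532.
Error ≈ 211.45833 − 211.85532 ≈ -0.397.

-0.397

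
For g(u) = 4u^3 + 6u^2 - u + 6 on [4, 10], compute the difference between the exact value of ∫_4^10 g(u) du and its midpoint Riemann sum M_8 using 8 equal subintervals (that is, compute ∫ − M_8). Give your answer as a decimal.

Exact integral: ∫_4^10 g(u) du = 11610.
M_8 = 11584.6875.
Error = 11610 − 11584.6875 = 25.3125.

25.3125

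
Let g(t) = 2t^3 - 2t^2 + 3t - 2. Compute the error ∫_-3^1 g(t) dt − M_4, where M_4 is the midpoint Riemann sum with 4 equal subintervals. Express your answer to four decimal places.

Exact integral: ∫_-3^1 g(t) dt ≈ -78.666667.
M_4 = -76.
Error ≈ -78.666667 − (-76) ≈ -2.6667.

-2.6667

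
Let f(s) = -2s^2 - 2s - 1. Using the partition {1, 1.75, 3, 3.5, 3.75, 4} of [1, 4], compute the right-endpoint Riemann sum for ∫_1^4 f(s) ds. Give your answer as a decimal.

Subinterval widths: 0.75, 1.25, 0.5, 0.25, 0.25.
Right endpoints: 1.75, 3, 3.5, 3.75, 4.
f(1.75) = -10.625, f(3) = -25, f(3.5) = -32.5, f(3.75) = -36.625, f(4) = -41.
Sum = Σ Δs_i · f(s_i).
Sum = -74.875.

-74.875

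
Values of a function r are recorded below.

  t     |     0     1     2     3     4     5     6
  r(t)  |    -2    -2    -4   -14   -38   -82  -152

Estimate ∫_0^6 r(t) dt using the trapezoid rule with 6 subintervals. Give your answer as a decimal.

-217

Δt = 1.
T_6 = (1/2)·[(-2) + 2·(-2) + 2·(-4) + 2·(-14) + 2·(-38) + 2·(-82) + (-152)] = -217.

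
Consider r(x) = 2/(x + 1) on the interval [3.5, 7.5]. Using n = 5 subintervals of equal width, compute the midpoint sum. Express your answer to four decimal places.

Δx = (7.5 − 3.5)/5 = 0.8.
Midpoints: 3.9, 4.7, 5.5, 6.3, 7.1.
r(3.9) = 20/49, r(4.7) = 20/57, r(5.5) = 4/13, r(6.3) = 20/73, r(7.1) = 20/81.
Sum = Δx · [r(3.9) + r(4.7) + r(5.5) + r(6.3) + r(7.1)].
Sum ≈ 1.2701.

1.2701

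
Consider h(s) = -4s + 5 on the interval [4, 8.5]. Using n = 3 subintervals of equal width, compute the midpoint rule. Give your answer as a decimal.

Δs = (8.5 − 4)/3 = 1.5.
Midpoints: 4.75, 6.25, 7.75.
h(4.75) = -14, h(6.25) = -20, h(7.75) = -26.
Sum = Δs · [h(4.75) + h(6.25) + h(7.75)].
Sum = -90.

-90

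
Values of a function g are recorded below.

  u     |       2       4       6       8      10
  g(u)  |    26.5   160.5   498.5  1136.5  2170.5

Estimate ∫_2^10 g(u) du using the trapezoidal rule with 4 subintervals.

5788

Δu = 2.
T_4 = (2/2)·[26.5 + 2·160.5 + 2·498.5 + 2·1136.5 + 2170.5] = 5788.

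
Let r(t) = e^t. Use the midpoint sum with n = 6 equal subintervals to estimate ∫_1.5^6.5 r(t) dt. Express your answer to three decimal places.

Δt = (6.5 − 1.5)/6 = 5/6.
Midpoints: 23/12, 2.75, 43/12, 53/12, 5.25, 73/12.
r(23/12) ≈ 6.798, r(2.75) ≈ 15.643, r(43/12) ≈ 35.993, r(53/12) ≈ 82.820, r(5.25) ≈ 190.566, r(73/12) ≈ 438.488.
Sum = Δt · [r(23/12) + r(2.75) + r(43/12) + ...].
Sum ≈ 641.924.

641.924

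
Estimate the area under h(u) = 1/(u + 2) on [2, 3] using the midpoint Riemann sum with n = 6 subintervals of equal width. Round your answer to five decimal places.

Δu = (3 − 2)/6 = 1/6.
Midpoints: 25/12, 2.25, 29/12, 31/12, 2.75, 35/12.
h(25/12) = 12/49, h(2.25) = 4/17, h(29/12) = 12/53, h(31/12) = 12/55, h(2.75) = 4/19, h(35/12) = 12/59.
Sum = Δu · [h(25/12) + h(2.25) + h(29/12) + ...].
Sum ≈ 0.22312.

0.22312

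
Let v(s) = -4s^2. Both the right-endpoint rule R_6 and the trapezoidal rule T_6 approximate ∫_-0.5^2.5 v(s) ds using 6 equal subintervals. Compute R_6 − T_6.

-6

R_6 = -27.5.
T_6 = -21.5.
R_6 − T_6 = -6.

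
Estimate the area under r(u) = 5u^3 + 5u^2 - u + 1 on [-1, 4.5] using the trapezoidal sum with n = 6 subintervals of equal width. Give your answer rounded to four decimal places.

Δu = (4.5 − (-1))/6 = 11/12.
r(-1) = 2, r(-1/12) = 1927/1728, r(5/6) = 1411/216, r(1.75) = 41.359375, r(8/3) = 3475/27, r(43/12) = 504011/1728, r(4.5) = 553.375.
T_6 = (Δu/2)·[r(u_0) + 2r(u_1) + ... + 2r(u_{5}) + r(u_6)].
Sum ≈ 684.8152.

684.8152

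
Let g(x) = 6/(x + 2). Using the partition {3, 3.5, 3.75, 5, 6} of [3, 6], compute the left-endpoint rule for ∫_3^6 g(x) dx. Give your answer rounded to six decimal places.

Subinterval widths: 0.5, 0.25, 1.25, 1.
Left endpoints: 3, 3.5, 3.75, 5.
g(3) = 1.2, g(3.5) = 12/11, g(3.75) = 24/23, g(5) = 6/7.
Sum = Σ Δx_i · g(x_i).
Sum ≈ 3.034218.

3.034218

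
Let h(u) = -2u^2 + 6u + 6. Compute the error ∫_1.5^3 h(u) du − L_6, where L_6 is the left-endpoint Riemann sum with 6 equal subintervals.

-0.53125

Exact integral: ∫_1.5^3 h(u) du = 13.5.
L_6 = 14.03125.
Error = 13.5 − 14.03125 = -0.53125.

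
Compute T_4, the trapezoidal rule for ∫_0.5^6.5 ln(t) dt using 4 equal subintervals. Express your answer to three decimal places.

Δt = (6.5 − 0.5)/4 = 1.5.
f(0.5) ≈ -0.693, f(2) ≈ 0.693, f(3.5) ≈ 1.253, f(5) ≈ 1.609, f(6.5) ≈ 1.872.
T_4 = (Δt/2)·[f(t_0) + 2f(t_1) + 2f(t_2) + 2f(t_3) + f(t_4)].
Sum ≈ 6.217.

6.217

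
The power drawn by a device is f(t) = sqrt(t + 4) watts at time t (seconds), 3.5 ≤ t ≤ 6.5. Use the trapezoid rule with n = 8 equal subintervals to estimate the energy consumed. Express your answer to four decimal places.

Δt = (6.5 − 3.5)/8 = 0.375.
f(3.5) ≈ 2.7386, f(3.875) ≈ 2.8062, f(4.25) ≈ 2.8723, f(4.625) ≈ 2.9368, f(5) ≈ 3.0000, f(5.375) ≈ 3.0619, f(5.75) ≈ 3.1225, f(6.125) ≈ 3.1820, f(6.5) ≈ 3.2404.
T_8 = (Δt/2)·[f(t_0) + 2f(t_1) + ... + 2f(t_{7}) + f(t_8)].
Sum ≈ 8.9892.

8.9892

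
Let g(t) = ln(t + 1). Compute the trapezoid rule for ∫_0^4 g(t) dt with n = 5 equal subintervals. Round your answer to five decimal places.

4.00550

Δt = (4 − 0)/5 = 0.8.
g(0) ≈ 0.00000, g(0.8) ≈ 0.58779, g(1.6) ≈ 0.95551, g(2.4) ≈ 1.22378, g(3.2) ≈ 1.43508, g(4) ≈ 1.60944.
T_5 = (Δt/2)·[g(t_0) + 2g(t_1) + ... + 2g(t_{4}) + g(t_5)].
Sum ≈ 4.00550.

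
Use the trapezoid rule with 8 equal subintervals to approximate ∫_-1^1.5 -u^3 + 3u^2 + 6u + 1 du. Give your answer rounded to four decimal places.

9.7009

Δu = (1.5 − (-1))/8 = 0.3125.
f(-1) = -1, f(-0.6875) = -5661/4096, f(-0.375) = -397/512, f(-0.0625) = 2609/4096, f(0.25) = 2.671875, f(0.5625) = 21079/4096, f(0.875) = 4033/512, f(1.1875) = 43749/4096, f(1.5) = 13.375.
T_8 = (Δu/2)·[f(u_0) + 2f(u_1) + ... + 2f(u_{7}) + f(u_8)].
Sum ≈ 9.7009.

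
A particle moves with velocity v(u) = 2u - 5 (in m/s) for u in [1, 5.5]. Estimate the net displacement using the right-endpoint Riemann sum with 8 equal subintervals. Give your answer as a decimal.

Δu = (5.5 − 1)/8 = 0.5625.
Right endpoints: 1.5625, 2.125, 2.6875, 3.25, 3.8125, 4.375, 4.9375, 5.5.
v(1.5625) = -1.875, v(2.125) = -0.75, v(2.6875) = 0.375, v(3.25) = 1.5, v(3.8125) = 2.625, v(4.375) = 3.75, v(4.9375) = 4.875, v(5.5) = 6.
Sum = Δu · [v(1.5625) + v(2.125) + v(2.6875) + ...].
Sum = 9.28125.

9.28125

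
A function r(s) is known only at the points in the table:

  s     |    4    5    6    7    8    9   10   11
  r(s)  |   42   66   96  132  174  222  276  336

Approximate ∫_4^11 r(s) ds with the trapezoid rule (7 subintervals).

1155

Δs = 1.
T_7 = (1/2)·[42 + 2·66 + 2·96 + 2·132 + 2·174 + 2·222 + 2·276 + 336] = 1155.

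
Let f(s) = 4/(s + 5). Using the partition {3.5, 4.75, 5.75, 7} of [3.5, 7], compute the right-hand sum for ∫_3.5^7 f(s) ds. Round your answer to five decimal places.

1.30158

Subinterval widths: 1.25, 1, 1.25.
Right endpoints: 4.75, 5.75, 7.
f(4.75) = 16/39, f(5.75) = 16/43, f(7) = 1/3.
Sum = Σ Δs_i · f(s_i).
Sum ≈ 1.30158.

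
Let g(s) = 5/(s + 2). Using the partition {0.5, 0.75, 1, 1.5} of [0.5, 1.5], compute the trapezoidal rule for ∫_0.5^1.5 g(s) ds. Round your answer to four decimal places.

Subinterval widths: 0.25, 0.25, 0.5.
g(0.5) = 2, g(0.75) = 20/11, g(1) = 5/3, g(1.5) = 10/7.
On each subinterval the trapezoid contributes (Δs_i/2)·[g(s_{i-1}) + g(s_i)].
Sum ≈ 1.6867.

1.6867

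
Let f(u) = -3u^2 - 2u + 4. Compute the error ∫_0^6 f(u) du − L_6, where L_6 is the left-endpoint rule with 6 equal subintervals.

-57

Exact integral: ∫_0^6 f(u) du = -228.
L_6 = -171.
Error = -228 − (-171) = -57.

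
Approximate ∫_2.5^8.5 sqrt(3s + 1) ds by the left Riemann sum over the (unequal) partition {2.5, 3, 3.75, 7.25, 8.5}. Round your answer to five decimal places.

Subinterval widths: 0.5, 0.75, 3.5, 1.25.
Left endpoints: 2.5, 3, 3.75, 7.25.
f(2.5) ≈ 2.91548, f(3) ≈ 3.16228, f(3.75) ≈ 3.50000, f(7.25) ≈ 4.76970.
Sum = Σ Δs_i · f(s_i).
Sum ≈ 22.04157.

22.04157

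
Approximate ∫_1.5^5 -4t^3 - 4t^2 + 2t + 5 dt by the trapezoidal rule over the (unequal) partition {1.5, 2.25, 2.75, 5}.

-840.296875

Subinterval widths: 0.75, 0.5, 2.25.
f(1.5) = -14.5, f(2.25) = -56.3125, f(2.75) = -102.9375, f(5) = -585.
On each subinterval the trapezoid contributes (Δt_i/2)·[f(t_{i-1}) + f(t_i)].
Sum = -840.296875.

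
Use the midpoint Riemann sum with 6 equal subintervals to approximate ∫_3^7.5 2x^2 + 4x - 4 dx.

339.328125

Δx = (7.5 − 3)/6 = 0.75.
Midpoints: 3.375, 4.125, 4.875, 5.625, 6.375, 7.125.
f(3.375) = 32.28125, f(4.125) = 46.53125, f(4.875) = 63.03125, f(5.625) = 81.78125, f(6.375) = 102.78125, f(7.125) = 126.03125.
Sum = Δx · [f(3.375) + f(4.125) + f(4.875) + ...].
Sum = 339.328125.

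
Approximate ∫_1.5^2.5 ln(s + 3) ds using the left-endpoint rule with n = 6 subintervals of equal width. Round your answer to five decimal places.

Δs = (2.5 − 1.5)/6 = 1/6.
Left endpoints: 1.5, 5/3, 11/6, 2, 13/6, 7/3.
f(1.5) ≈ 1.50408, f(5/3) ≈ 1.54045, f(11/6) ≈ 1.57554, f(2) ≈ 1.60944, f(13/6) ≈ 1.64223, f(7/3) ≈ 1.67398.
Sum = Δs · [f(1.5) + f(5/3) + f(11/6) + ...].
Sum ≈ 1.59095.

1.59095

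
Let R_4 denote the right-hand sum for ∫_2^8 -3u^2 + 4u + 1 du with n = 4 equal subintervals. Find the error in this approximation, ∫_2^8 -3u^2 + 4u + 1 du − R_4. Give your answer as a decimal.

123.75

Exact integral: ∫_2^8 f(u) du = -378.
R_4 = -501.75.
Error = -378 − (-501.75) = 123.75.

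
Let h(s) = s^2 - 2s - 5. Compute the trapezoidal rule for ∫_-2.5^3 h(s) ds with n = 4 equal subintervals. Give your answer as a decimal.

Δs = (3 − (-2.5))/4 = 1.375.
h(-2.5) = 6.25, h(-1.125) = -1.484375, h(0.25) = -5.4375, h(1.625) = -5.609375, h(3) = -2.
T_4 = (Δs/2)·[h(s_0) + 2h(s_1) + 2h(s_2) + 2h(s_3) + h(s_4)].
Sum = -14.30859375.

-14.30859375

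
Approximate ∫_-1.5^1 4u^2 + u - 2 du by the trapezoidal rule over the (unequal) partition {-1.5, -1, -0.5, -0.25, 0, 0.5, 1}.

0.5625

Subinterval widths: 0.5, 0.5, 0.25, 0.25, 0.5, 0.5.
f(-1.5) = 5.5, f(-1) = 1, f(-0.5) = -1.5, f(-0.25) = -2, f(0) = -2, f(0.5) = -0.5, f(1) = 3.
On each subinterval the trapezoid contributes (Δu_i/2)·[f(u_{i-1}) + f(u_i)].
Sum = 0.5625.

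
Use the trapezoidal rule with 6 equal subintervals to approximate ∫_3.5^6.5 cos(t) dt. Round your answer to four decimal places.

0.5541

Δt = (6.5 − 3.5)/6 = 0.5.
f(3.5) ≈ -0.9365, f(4) ≈ -0.6536, f(4.5) ≈ -0.2108, f(5) ≈ 0.2837, f(5.5) ≈ 0.7087, f(6) ≈ 0.9602, f(6.5) ≈ 0.9766.
T_6 = (Δt/2)·[f(t_0) + 2f(t_1) + ... + 2f(t_{5}) + f(t_6)].
Sum ≈ 0.5541.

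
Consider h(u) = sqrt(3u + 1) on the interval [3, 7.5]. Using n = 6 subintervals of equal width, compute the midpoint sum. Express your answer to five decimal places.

Δu = (7.5 − 3)/6 = 0.75.
Midpoints: 3.375, 4.125, 4.875, 5.625, 6.375, 7.125.
h(3.375) ≈ 3.33542, h(4.125) ≈ 3.65718, h(4.875) ≈ 3.95285, h(5.625) ≈ 4.22788, h(6.375) ≈ 4.48609, h(7.125) ≈ 4.73022.
Sum = Δu · [h(3.375) + h(4.125) + h(4.875) + ...].
Sum ≈ 18.29223.

18.29223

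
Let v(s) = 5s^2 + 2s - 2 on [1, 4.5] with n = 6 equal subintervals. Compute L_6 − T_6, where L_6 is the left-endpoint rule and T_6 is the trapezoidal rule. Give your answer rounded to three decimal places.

-30.115

L_6 ≈ 133.33623.
T_6 ≈ 163.45081.
L_6 − T_6 ≈ -30.115.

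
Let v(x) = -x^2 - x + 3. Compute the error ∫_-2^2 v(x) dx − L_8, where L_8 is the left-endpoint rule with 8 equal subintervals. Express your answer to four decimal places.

-0.8333

Exact integral: ∫_-2^2 v(x) dx ≈ 6.666667.
L_8 = 7.5.
Error ≈ 6.666667 − 7.5 ≈ -0.8333.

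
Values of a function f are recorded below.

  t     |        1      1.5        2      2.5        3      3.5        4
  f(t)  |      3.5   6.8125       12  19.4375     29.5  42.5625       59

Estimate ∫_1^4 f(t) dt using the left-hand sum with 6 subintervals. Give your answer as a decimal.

56.90625

Δt = 0.5.
Sum = 0.5·[3.5 + 6.8125 + 12 + 19.4375 + 29.5 + 42.5625] = 56.90625.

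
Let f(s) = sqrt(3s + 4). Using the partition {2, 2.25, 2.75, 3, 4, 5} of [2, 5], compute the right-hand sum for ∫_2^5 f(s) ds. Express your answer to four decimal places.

11.8300

Subinterval widths: 0.25, 0.5, 0.25, 1, 1.
Right endpoints: 2.25, 2.75, 3, 4, 5.
f(2.25) ≈ 3.2787, f(2.75) ≈ 3.5000, f(3) ≈ 3.6056, f(4) ≈ 4.0000, f(5) ≈ 4.3589.
Sum = Σ Δs_i · f(s_i).
Sum ≈ 11.8300.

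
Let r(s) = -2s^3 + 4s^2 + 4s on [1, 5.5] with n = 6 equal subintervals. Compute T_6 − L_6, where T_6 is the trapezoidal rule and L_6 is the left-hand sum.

T_6 = -184.5703125.
L_6 = -111.1640625.
T_6 − L_6 = -73.40625.

-73.40625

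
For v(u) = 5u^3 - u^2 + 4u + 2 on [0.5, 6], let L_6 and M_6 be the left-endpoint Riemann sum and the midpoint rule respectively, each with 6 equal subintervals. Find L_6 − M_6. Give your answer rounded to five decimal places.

-433.24197

L_6 ≈ 1178.8317419.
M_6 ≈ 1612.0737124.
L_6 − M_6 ≈ -433.24197.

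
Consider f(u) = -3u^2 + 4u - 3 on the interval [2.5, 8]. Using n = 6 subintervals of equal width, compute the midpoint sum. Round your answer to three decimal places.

Δu = (8 − 2.5)/6 = 11/12.
Midpoints: 71/24, 3.875, 115/24, 137/24, 6.625, 181/24.
f(71/24) = -17.421875, f(3.875) = -32.546875, f(115/24) = -10121/192, f(137/24) = -77.921875, f(6.625) = -108.171875, f(181/24) = -27545/192.
Sum = Δu · [f(71/24) + f(3.875) + f(115/24) + ...].
Sum ≈ -396.220.

-396.220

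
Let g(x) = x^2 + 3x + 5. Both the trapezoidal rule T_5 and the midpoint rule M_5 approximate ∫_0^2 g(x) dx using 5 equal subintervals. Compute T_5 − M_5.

0.08

T_5 = 18.72.
M_5 = 18.64.
T_5 − M_5 = 0.08.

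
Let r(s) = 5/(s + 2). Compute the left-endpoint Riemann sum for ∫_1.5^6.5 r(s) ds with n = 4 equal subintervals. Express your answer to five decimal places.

Δs = (6.5 − 1.5)/4 = 1.25.
Left endpoints: 1.5, 2.75, 4, 5.25.
r(1.5) = 10/7, r(2.75) = 20/19, r(4) = 5/6, r(5.25) = 20/29.
Sum = Δs · [r(1.5) + r(2.75) + r(4) + r(5.25)].
Sum ≈ 5.00524.

5.00524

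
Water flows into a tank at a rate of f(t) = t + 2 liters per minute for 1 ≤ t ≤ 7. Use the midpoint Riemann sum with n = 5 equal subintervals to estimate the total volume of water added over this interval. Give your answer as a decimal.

Δt = (7 − 1)/5 = 1.2.
Midpoints: 1.6, 2.8, 4, 5.2, 6.4.
f(1.6) = 3.6, f(2.8) = 4.8, f(4) = 6, f(5.2) = 7.2, f(6.4) = 8.4.
Sum = Δt · [f(1.6) + f(2.8) + f(4) + f(5.2) + f(6.4)].
Sum = 36.

36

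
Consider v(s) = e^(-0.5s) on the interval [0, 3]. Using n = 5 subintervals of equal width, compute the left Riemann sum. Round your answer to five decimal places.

Δs = (3 − 0)/5 = 0.6.
Left endpoints: 0, 0.6, 1.2, 1.8, 2.4.
v(0) ≈ 1.00000, v(0.6) ≈ 0.74082, v(1.2) ≈ 0.54881, v(1.8) ≈ 0.40657, v(2.4) ≈ 0.30119.
Sum = Δs · [v(0) + v(0.6) + v(1.2) + v(1.8) + v(2.4)].
Sum ≈ 1.79844.

1.79844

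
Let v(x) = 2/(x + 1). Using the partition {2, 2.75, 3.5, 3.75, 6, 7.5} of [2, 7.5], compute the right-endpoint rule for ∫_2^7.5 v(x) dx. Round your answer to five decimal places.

1.83439

Subinterval widths: 0.75, 0.75, 0.25, 2.25, 1.5.
Right endpoints: 2.75, 3.5, 3.75, 6, 7.5.
v(2.75) = 8/15, v(3.5) = 4/9, v(3.75) = 8/19, v(6) = 2/7, v(7.5) = 4/17.
Sum = Σ Δx_i · v(x_i).
Sum ≈ 1.83439.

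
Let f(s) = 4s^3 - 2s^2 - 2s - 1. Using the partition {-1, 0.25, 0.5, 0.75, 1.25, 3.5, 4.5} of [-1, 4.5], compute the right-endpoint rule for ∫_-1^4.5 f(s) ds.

624.40625

Subinterval widths: 1.25, 0.25, 0.25, 0.5, 2.25, 1.
Right endpoints: 0.25, 0.5, 0.75, 1.25, 3.5, 4.5.
f(0.25) = -1.5625, f(0.5) = -2, f(0.75) = -1.9375, f(1.25) = 1.1875, f(3.5) = 139, f(4.5) = 314.
Sum = Σ Δs_i · f(s_i).
Sum = 624.40625.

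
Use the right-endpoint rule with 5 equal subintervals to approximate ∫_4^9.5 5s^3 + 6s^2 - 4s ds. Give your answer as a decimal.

13833.2425

Δs = (9.5 − 4)/5 = 1.1.
Right endpoints: 5.1, 6.2, 7.3, 8.4, 9.5.
f(5.1) = 798.915, f(6.2) = 1397.48, f(7.3) = 2235.625, f(8.4) = 3353.28, f(9.5) = 4790.375.
Sum = Δs · [f(5.1) + f(6.2) + f(7.3) + f(8.4) + f(9.5)].
Sum = 13833.2425.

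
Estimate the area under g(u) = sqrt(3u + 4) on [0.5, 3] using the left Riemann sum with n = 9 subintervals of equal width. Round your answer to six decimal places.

Δu = (3 − 0.5)/9 = 5/18.
Left endpoints: 0.5, 7/9, 19/18, 4/3, 29/18, 17/9, 13/6, 22/9, 49/18.
g(0.5) ≈ 2.345208, g(7/9) ≈ 2.516611, g(19/18) ≈ 2.677063, g(4/3) ≈ 2.828427, g(29/18) ≈ 2.972092, g(17/9) ≈ 3.109126, g(13/6) ≈ 3.240370, g(22/9) ≈ 3.366502, g(49/18) ≈ 3.488075.
Sum = Δu · [g(0.5) + g(7/9) + g(19/18) + ...].
Sum ≈ 7.373188.

7.373188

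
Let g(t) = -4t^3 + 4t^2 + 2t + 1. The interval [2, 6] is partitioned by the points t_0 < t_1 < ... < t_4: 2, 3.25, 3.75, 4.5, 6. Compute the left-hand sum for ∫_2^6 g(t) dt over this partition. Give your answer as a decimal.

Subinterval widths: 1.25, 0.5, 0.75, 1.5.
Left endpoints: 2, 3.25, 3.75, 4.5.
g(2) = -11, g(3.25) = -87.5625, g(3.75) = -146.1875, g(4.5) = -273.5.
Sum = Σ Δt_i · g(t_i).
Sum = -577.421875.

-577.421875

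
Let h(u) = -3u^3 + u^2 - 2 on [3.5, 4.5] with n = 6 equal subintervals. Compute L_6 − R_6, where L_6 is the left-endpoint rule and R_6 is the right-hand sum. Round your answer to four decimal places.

L_6 ≈ -169.682870.
R_6 ≈ -192.474537.
L_6 − R_6 ≈ 22.7917.

22.7917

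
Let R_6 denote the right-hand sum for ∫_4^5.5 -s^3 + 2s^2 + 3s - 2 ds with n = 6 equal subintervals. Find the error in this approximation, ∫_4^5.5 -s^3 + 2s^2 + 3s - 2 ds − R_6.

8.86328125

Exact integral: ∫_4^5.5 f(s) ds = -78.140625.
R_6 = -87.00390625.
Error = -78.140625 − (-87.00390625) = 8.86328125.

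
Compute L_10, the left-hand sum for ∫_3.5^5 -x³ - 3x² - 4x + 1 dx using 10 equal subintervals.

Δx = (5 − 3.5)/10 = 0.15.
Left endpoints: 3.5, 3.65, 3.8, 3.95, 4.1, 4.25, 4.4, 4.55, 4.7, 4.85.
f(3.5) = -92.625, f(3.65) = -102.194625, f(3.8) = -112.392, f(3.95) = -123.237375, f(4.1) = -134.751, f(4.25) = -146.953125, f(4.4) = -159.864, f(4.55) = -173.503875, f(4.7) = -187.893, f(4.85) = -203.051625.
Sum = Δx · [f(3.5) + f(3.65) + f(3.8) + ...].
Sum = -215.46984375.

-215.46984375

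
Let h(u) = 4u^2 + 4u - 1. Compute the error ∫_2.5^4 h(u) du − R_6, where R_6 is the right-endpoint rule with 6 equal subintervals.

-5.6875

Exact integral: ∫_2.5^4 h(u) du = 82.5.
R_6 = 88.1875.
Error = 82.5 − 88.1875 = -5.6875.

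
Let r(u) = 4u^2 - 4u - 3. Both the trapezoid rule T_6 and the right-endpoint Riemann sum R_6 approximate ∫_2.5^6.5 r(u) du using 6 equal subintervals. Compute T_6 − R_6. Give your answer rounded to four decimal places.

T_6 ≈ 262.518519.
R_6 ≈ 305.185185.
T_6 − R_6 ≈ -42.6667.

-42.6667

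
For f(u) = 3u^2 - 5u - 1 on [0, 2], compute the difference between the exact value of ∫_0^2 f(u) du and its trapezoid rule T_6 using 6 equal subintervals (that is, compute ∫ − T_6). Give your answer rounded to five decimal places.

-0.11111

Exact integral: ∫_0^2 f(u) du = -4.
T_6 ≈ -3.8888889.
Error ≈ -4 − (-3.8888889) ≈ -0.11111.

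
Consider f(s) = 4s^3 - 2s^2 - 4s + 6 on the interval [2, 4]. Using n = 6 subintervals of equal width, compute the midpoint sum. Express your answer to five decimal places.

Δs = (4 − 2)/6 = 1/3.
Midpoints: 13/6, 2.5, 17/6, 19/6, 3.5, 23/6.
f(13/6) = 773/27, f(2.5) = 46, f(17/6) = 1879/27, f(19/6) = 2708/27, f(3.5) = 139, f(23/6) = 5038/27.
Sum = Δs · [f(13/6) + f(2.5) + f(17/6) + ...].
Sum ≈ 190.03704.

190.03704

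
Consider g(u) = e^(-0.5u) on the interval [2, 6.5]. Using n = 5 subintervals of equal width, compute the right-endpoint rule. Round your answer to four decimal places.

Δu = (6.5 − 2)/5 = 0.9.
Right endpoints: 2.9, 3.8, 4.7, 5.6, 6.5.
g(2.9) ≈ 0.2346, g(3.8) ≈ 0.1496, g(4.7) ≈ 0.0954, g(5.6) ≈ 0.0608, g(6.5) ≈ 0.0388.
Sum = Δu · [g(2.9) + g(3.8) + g(4.7) + g(5.6) + g(6.5)].
Sum ≈ 0.5212.

0.5212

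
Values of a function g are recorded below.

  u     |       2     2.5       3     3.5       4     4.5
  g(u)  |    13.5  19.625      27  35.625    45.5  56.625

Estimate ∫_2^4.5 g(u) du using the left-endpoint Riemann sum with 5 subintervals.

Δu = 0.5.
Sum = 0.5·[13.5 + 19.625 + 27 + 35.625 + 45.5] = 70.625.

70.625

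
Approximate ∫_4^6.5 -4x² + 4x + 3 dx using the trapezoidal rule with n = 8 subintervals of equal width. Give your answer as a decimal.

-220.99609375

Δx = (6.5 − 4)/8 = 0.3125.
f(4) = -45, f(4.3125) = -54.140625, f(4.625) = -64.0625, f(4.9375) = -74.765625, f(5.25) = -86.25, f(5.5625) = -98.515625, f(5.875) = -111.5625, f(6.1875) = -125.390625, f(6.5) = -140.
T_8 = (Δx/2)·[f(x_0) + 2f(x_1) + ... + 2f(x_{7}) + f(x_8)].
Sum = -220.99609375.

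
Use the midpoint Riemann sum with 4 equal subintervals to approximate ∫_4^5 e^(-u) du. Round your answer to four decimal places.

0.0115

Δu = (5 − 4)/4 = 0.25.
Midpoints: 4.125, 4.375, 4.625, 4.875.
f(4.125) ≈ 0.0162, f(4.375) ≈ 0.0126, f(4.625) ≈ 0.0098, f(4.875) ≈ 0.0076.
Sum = Δu · [f(4.125) + f(4.375) + f(4.625) + f(4.875)].
Sum ≈ 0.0115.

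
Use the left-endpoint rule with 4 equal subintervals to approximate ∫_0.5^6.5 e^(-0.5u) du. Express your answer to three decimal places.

2.104

Δu = (6.5 − 0.5)/4 = 1.5.
Left endpoints: 0.5, 2, 3.5, 5.
f(0.5) ≈ 0.779, f(2) ≈ 0.368, f(3.5) ≈ 0.174, f(5) ≈ 0.082.
Sum = Δu · [f(0.5) + f(2) + f(3.5) + f(5)].
Sum ≈ 2.104.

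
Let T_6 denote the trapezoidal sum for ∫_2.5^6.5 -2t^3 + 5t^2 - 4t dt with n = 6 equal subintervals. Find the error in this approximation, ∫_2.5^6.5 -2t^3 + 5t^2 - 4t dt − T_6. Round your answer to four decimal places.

Exact integral: ∫_2.5^6.5 f(t) dt ≈ -513.333333.
T_6 ≈ -519.851852.
Error ≈ -513.333333 − (-519.851852) ≈ 6.5185.

6.5185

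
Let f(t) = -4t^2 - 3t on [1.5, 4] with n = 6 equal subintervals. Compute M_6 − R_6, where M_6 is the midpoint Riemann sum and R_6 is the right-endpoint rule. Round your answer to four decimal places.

13.4549

M_6 ≈ -101.313657.
R_6 ≈ -114.768519.
M_6 − R_6 ≈ 13.4549.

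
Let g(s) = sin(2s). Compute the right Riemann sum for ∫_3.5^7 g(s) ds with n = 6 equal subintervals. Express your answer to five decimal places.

0.37007

Δs = (7 − 3.5)/6 = 7/12.
Right endpoints: 49/12, 14/3, 5.25, 35/6, 77/12, 7.
g(49/12) ≈ 0.95151, g(14/3) ≈ 0.09132, g(5.25) ≈ -0.87970, g(35/6) ≈ -0.78314, g(77/12) ≈ 0.26380, g(7) ≈ 0.99061.
Sum = Δs · [g(49/12) + g(14/3) + g(5.25) + ...].
Sum ≈ 0.37007.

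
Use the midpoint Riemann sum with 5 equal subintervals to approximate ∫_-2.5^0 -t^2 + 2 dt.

-0.15625

Δt = (0 − (-2.5))/5 = 0.5.
Midpoints: -2.25, -1.75, -1.25, -0.75, -0.25.
f(-2.25) = -3.0625, f(-1.75) = -1.0625, f(-1.25) = 0.4375, f(-0.75) = 1.4375, f(-0.25) = 1.9375.
Sum = Δt · [f(-2.25) + f(-1.75) + f(-1.25) + f(-0.75) + f(-0.25)].
Sum = -0.15625.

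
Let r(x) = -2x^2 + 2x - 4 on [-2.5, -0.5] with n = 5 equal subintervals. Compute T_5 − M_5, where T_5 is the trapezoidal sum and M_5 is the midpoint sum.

-0.16

T_5 = -24.44.
M_5 = -24.28.
T_5 − M_5 = -0.16.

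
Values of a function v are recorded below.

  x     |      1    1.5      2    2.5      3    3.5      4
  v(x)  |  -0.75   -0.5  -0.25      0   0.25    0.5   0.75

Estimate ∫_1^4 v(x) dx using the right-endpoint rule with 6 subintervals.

Δx = 0.5.
Sum = 0.5·[(-0.5) + (-0.25) + 0 + 0.25 + 0.5 + 0.75] = 0.375.

0.375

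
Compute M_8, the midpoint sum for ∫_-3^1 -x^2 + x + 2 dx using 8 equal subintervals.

-5.25

Δx = (1 − (-3))/8 = 0.5.
Midpoints: -2.75, -2.25, -1.75, -1.25, -0.75, -0.25, 0.25, 0.75.
f(-2.75) = -8.3125, f(-2.25) = -5.3125, f(-1.75) = -2.8125, f(-1.25) = -0.8125, f(-0.75) = 0.6875, f(-0.25) = 1.6875, f(0.25) = 2.1875, f(0.75) = 2.1875.
Sum = Δx · [f(-2.75) + f(-2.25) + f(-1.75) + ...].
Sum = -5.25.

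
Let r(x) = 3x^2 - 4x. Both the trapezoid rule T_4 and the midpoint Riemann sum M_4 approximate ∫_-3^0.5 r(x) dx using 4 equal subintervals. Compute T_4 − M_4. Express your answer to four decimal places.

2.0098

T_4 = 45.96484375.
M_4 ≈ 43.955078.
T_4 − M_4 ≈ 2.0098.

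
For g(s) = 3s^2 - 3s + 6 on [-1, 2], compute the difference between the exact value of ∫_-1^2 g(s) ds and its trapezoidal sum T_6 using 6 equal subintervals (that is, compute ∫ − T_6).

Exact integral: ∫_-1^2 g(s) ds = 22.5.
T_6 = 22.875.
Error = 22.5 − 22.875 = -0.375.

-0.375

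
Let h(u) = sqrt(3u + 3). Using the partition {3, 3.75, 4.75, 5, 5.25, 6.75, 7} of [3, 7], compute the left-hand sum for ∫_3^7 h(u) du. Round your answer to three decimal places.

Subinterval widths: 0.75, 1, 0.25, 0.25, 1.5, 0.25.
Left endpoints: 3, 3.75, 4.75, 5, 5.25, 6.75.
h(3) ≈ 3.464, h(3.75) ≈ 3.775, h(4.75) ≈ 4.153, h(5) ≈ 4.243, h(5.25) ≈ 4.330, h(6.75) ≈ 4.822.
Sum = Σ Δu_i · h(u_i).
Sum ≈ 16.173.

16.173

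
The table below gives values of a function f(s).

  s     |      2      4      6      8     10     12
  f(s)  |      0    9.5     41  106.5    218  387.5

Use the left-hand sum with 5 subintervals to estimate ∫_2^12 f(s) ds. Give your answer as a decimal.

Δs = 2.
Sum = 2·[0 + 9.5 + 41 + 106.5 + 218] = 750.

750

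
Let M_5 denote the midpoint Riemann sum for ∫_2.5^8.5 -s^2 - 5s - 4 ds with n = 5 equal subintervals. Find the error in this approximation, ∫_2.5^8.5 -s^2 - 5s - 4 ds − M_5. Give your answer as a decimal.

Exact integral: ∫_2.5^8.5 f(s) ds = -388.5.
M_5 = -387.78.
Error = -388.5 − (-387.78) = -0.72.

-0.72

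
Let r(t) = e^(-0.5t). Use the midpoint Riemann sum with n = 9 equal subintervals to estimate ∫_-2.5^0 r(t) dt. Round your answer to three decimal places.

Δt = (0 − (-2.5))/9 = 5/18.
Midpoints: -85/36, -25/12, -65/36, -55/36, -1.25, -35/36, -25/36, -5/12, -5/36.
r(-85/36) ≈ 3.256, r(-25/12) ≈ 2.834, r(-65/36) ≈ 2.466, r(-55/36) ≈ 2.147, r(-1.25) ≈ 1.868, r(-35/36) ≈ 1.626, r(-25/36) ≈ 1.415, r(-5/12) ≈ 1.232, r(-5/36) ≈ 1.072.
Sum = Δt · [r(-85/36) + r(-25/12) + r(-65/36) + ...].
Sum ≈ 4.977.

4.977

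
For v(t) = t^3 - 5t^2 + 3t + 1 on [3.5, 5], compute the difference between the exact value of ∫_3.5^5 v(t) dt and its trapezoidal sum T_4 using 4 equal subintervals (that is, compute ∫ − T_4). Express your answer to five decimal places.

-0.27246

Exact integral: ∫_3.5^5 v(t) dt = 2.484375.
T_4 ≈ 2.7568359.
Error ≈ 2.484375 − 2.7568359 ≈ -0.27246.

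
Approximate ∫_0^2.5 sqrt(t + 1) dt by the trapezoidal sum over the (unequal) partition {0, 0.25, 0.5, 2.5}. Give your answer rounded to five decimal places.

Subinterval widths: 0.25, 0.25, 2.
f(0) ≈ 1.00000, f(0.25) ≈ 1.11803, f(0.5) ≈ 1.22474, f(2.5) ≈ 1.87083.
On each subinterval the trapezoid contributes (Δt_i/2)·[f(t_{i-1}) + f(t_i)].
Sum ≈ 3.65318.

3.65318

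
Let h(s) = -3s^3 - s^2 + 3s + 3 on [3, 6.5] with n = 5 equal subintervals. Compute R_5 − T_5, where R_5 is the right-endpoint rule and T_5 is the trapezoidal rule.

-267.96875

R_5 = -1580.6875.
T_5 = -1312.71875.
R_5 − T_5 = -267.96875.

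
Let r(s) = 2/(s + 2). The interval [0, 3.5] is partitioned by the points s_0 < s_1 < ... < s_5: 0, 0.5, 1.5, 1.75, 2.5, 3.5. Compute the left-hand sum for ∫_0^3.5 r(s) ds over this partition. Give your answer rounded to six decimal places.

Subinterval widths: 0.5, 1, 0.25, 0.75, 1.
Left endpoints: 0, 0.5, 1.5, 1.75, 2.5.
r(0) = 1, r(0.5) = 0.8, r(1.5) = 4/7, r(1.75) = 8/15, r(2.5) = 4/9.
Sum = Σ Δs_i · r(s_i).
Sum ≈ 2.287302.

2.287302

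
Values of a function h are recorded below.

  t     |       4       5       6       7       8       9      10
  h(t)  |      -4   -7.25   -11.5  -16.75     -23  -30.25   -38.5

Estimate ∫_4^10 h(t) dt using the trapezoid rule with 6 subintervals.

-110

Δt = 1.
T_6 = (1/2)·[(-4) + 2·(-7.25) + 2·(-11.5) + 2·(-16.75) + 2·(-23) + 2·(-30.25) + (-38.5)] = -110.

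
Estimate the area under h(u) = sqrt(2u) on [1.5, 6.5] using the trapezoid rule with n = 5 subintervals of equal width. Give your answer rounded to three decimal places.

Δu = (6.5 − 1.5)/5 = 1.
h(1.5) ≈ 1.732, h(2.5) ≈ 2.236, h(3.5) ≈ 2.646, h(4.5) ≈ 3.000, h(5.5) ≈ 3.317, h(6.5) ≈ 3.606.
T_5 = (Δu/2)·[h(u_0) + 2h(u_1) + ... + 2h(u_{4}) + h(u_5)].
Sum ≈ 13.867.

13.867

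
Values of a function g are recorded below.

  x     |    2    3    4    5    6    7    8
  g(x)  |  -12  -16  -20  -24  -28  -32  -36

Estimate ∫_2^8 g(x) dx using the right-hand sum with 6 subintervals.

-156

Δx = 1.
Sum = 1·[(-16) + (-20) + (-24) + (-28) + (-32) + (-36)] = -156.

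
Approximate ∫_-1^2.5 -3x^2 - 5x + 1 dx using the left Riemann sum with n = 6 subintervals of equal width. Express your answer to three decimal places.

-17.148

Δx = (2.5 − (-1))/6 = 7/12.
Left endpoints: -1, -5/12, 1/6, 0.75, 4/3, 23/12.
f(-1) = 3, f(-5/12) = 2.5625, f(1/6) = 1/12, f(0.75) = -4.4375, f(4/3) = -11, f(23/12) = -941/48.
Sum = Δx · [f(-1) + f(-5/12) + f(1/6) + ...].
Sum ≈ -17.148.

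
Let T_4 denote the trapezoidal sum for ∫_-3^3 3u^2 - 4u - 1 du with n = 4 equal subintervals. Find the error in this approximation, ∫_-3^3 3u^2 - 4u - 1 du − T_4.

-6.75

Exact integral: ∫_-3^3 f(u) du = 48.
T_4 = 54.75.
Error = 48 − 54.75 = -6.75.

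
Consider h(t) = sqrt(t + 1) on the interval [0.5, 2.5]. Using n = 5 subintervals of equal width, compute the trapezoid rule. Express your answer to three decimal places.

3.139

Δt = (2.5 − 0.5)/5 = 0.4.
h(0.5) ≈ 1.225, h(0.9) ≈ 1.378, h(1.3) ≈ 1.517, h(1.7) ≈ 1.643, h(2.1) ≈ 1.761, h(2.5) ≈ 1.871.
T_5 = (Δt/2)·[h(t_0) + 2h(t_1) + ... + 2h(t_{4}) + h(t_5)].
Sum ≈ 3.139.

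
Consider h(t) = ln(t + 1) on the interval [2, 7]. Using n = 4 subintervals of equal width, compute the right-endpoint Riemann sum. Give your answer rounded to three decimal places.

Δt = (7 − 2)/4 = 1.25.
Right endpoints: 3.25, 4.5, 5.75, 7.
h(3.25) ≈ 1.447, h(4.5) ≈ 1.705, h(5.75) ≈ 1.910, h(7) ≈ 2.079.
Sum = Δt · [h(3.25) + h(4.5) + h(5.75) + h(7)].
Sum ≈ 8.926.

8.926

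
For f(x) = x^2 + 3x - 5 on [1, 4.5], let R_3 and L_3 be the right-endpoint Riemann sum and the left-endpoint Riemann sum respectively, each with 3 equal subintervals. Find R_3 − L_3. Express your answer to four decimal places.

34.7083

R_3 ≈ 59.564815.
L_3 ≈ 24.856481.
R_3 − L_3 ≈ 34.7083.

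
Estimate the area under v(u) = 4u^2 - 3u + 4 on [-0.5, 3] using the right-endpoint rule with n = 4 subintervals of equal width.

49.546875

Δu = (3 − (-0.5))/4 = 0.875.
Right endpoints: 0.375, 1.25, 2.125, 3.
v(0.375) = 3.4375, v(1.25) = 6.5, v(2.125) = 15.6875, v(3) = 31.
Sum = Δu · [v(0.375) + v(1.25) + v(2.125) + v(3)].
Sum = 49.546875.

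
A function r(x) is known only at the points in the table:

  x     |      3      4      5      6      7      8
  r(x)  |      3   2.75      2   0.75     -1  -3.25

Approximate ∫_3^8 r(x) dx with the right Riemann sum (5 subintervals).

Δx = 1.
Sum = 1·[2.75 + 2 + 0.75 + (-1) + (-3.25)] = 1.25.

1.25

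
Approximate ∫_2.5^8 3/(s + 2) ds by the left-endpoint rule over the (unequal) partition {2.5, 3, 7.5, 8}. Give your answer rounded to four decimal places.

Subinterval widths: 0.5, 4.5, 0.5.
Left endpoints: 2.5, 3, 7.5.
f(2.5) = 2/3, f(3) = 0.6, f(7.5) = 6/19.
Sum = Σ Δs_i · f(s_i).
Sum ≈ 3.1912.

3.1912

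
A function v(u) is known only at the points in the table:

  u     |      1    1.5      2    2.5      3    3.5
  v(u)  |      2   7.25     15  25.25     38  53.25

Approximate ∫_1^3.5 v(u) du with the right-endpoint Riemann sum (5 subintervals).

Δu = 0.5.
Sum = 0.5·[7.25 + 15 + 25.25 + 38 + 53.25] = 69.375.

69.375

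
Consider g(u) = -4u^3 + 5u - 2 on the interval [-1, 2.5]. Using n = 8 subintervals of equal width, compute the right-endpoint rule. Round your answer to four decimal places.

Δu = (2.5 − (-1))/8 = 0.4375.
Right endpoints: -0.5625, -0.125, 0.3125, 0.75, 1.1875, 1.625, 2.0625, 2.5.
g(-0.5625) = -4199/1024, g(-0.125) = -2.6171875, g(0.3125) = -573/1024, g(0.75) = 0.0625, g(1.1875) = -2827/1024, g(1.625) = -11.0390625, g(2.0625) = -27425/1024, g(2.5) = -52.
Sum = Δu · [g(-0.5625) + g(-0.125) + g(0.3125) + ...].
Sum ≈ -43.6611.

-43.6611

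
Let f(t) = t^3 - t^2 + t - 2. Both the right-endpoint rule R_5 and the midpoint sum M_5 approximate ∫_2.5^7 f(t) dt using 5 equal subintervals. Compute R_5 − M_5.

R_5 = 631.89.
M_5 = 489.7096875.
R_5 − M_5 = 142.1803125.

142.1803125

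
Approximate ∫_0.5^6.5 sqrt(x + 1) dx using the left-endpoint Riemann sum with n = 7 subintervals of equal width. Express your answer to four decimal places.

11.8058

Δx = (6.5 − 0.5)/7 = 6/7.
Left endpoints: 0.5, 19/14, 31/14, 43/14, 55/14, 67/14, 79/14.
f(0.5) ≈ 1.2247, f(19/14) ≈ 1.5353, f(31/14) ≈ 1.7928, f(43/14) ≈ 2.0178, f(55/14) ≈ 2.2200, f(67/14) ≈ 2.4054, f(79/14) ≈ 2.5774.
Sum = Δx · [f(0.5) + f(19/14) + f(31/14) + ...].
Sum ≈ 11.8058.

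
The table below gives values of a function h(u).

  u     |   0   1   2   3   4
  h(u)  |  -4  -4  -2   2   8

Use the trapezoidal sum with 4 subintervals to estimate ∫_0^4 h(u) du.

-2

Δu = 1.
T_4 = (1/2)·[(-4) + 2·(-4) + 2·(-2) + 2·2 + 8] = -2.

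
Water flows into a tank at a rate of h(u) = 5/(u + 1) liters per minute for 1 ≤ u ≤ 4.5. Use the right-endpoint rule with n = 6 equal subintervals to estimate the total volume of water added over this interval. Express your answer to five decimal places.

4.62446

Δu = (4.5 − 1)/6 = 7/12.
Right endpoints: 19/12, 13/6, 2.75, 10/3, 47/12, 4.5.
h(19/12) = 60/31, h(13/6) = 30/19, h(2.75) = 4/3, h(10/3) = 15/13, h(47/12) = 60/59, h(4.5) = 10/11.
Sum = Δu · [h(19/12) + h(13/6) + h(2.75) + ...].
Sum ≈ 4.62446.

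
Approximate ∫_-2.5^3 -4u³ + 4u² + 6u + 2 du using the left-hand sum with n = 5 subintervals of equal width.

104.83

Δu = (3 − (-2.5))/5 = 1.1.
Left endpoints: -2.5, -1.4, -0.3, 0.8, 1.9.
f(-2.5) = 74.5, f(-1.4) = 12.416, f(-0.3) = 0.668, f(0.8) = 7.312, f(1.9) = 0.404.
Sum = Δu · [f(-2.5) + f(-1.4) + f(-0.3) + f(0.8) + f(1.9)].
Sum = 104.83.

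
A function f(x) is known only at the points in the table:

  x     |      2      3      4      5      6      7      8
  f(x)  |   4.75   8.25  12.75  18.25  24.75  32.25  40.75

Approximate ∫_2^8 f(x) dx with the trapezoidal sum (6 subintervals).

Δx = 1.
T_6 = (1/2)·[4.75 + 2·8.25 + 2·12.75 + 2·18.25 + 2·24.75 + 2·32.25 + 40.75] = 119.

119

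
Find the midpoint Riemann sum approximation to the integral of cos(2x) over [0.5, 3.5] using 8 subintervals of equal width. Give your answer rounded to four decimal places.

-0.0944

Δx = (3.5 − 0.5)/8 = 0.375.
Midpoints: 0.6875, 1.0625, 1.4375, 1.8125, 2.1875, 2.5625, 2.9375, 3.3125.
f(0.6875) ≈ 0.1945, f(1.0625) ≈ -0.5263, f(1.4375) ≈ -0.9647, f(1.8125) ≈ -0.8854, f(2.1875) ≈ -0.3310, f(2.5625) ≈ 0.4010, f(2.9375) ≈ 0.9178, f(3.3125) ≈ 0.9421.
Sum = Δx · [f(0.6875) + f(1.0625) + f(1.4375) + ...].
Sum ≈ -0.0944.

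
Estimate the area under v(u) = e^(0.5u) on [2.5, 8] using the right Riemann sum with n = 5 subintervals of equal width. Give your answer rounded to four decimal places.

132.8887

Δu = (8 − 2.5)/5 = 1.1.
Right endpoints: 3.6, 4.7, 5.8, 6.9, 8.
v(3.6) ≈ 6.0496, v(4.7) ≈ 10.4856, v(5.8) ≈ 18.1741, v(6.9) ≈ 31.5004, v(8) ≈ 54.5982.
Sum = Δu · [v(3.6) + v(4.7) + v(5.8) + v(6.9) + v(8)].
Sum ≈ 132.8887.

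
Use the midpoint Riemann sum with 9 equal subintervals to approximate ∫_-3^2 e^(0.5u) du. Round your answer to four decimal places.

Δu = (2 − (-3))/9 = 5/9.
Midpoints: -49/18, -13/6, -29/18, -19/18, -0.5, 1/18, 11/18, 7/6, 31/18.
f(-49/18) ≈ 0.2564, f(-13/6) ≈ 0.3385, f(-29/18) ≈ 0.4468, f(-19/18) ≈ 0.5899, f(-0.5) ≈ 0.7788, f(1/18) ≈ 1.0282, f(11/18) ≈ 1.3574, f(7/6) ≈ 1.7920, f(31/18) ≈ 2.3658.
Sum = Δu · [f(-49/18) + f(-13/6) + f(-29/18) + ...].
Sum ≈ 4.9743.

4.9743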